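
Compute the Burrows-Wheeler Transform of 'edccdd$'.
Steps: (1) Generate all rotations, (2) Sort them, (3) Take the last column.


Rotations (sorted):
  0: $edccdd -> last char: d
  1: ccdd$ed -> last char: d
  2: cdd$edc -> last char: c
  3: d$edccd -> last char: d
  4: dccdd$e -> last char: e
  5: dd$edcc -> last char: c
  6: edccdd$ -> last char: $


BWT = ddcdec$


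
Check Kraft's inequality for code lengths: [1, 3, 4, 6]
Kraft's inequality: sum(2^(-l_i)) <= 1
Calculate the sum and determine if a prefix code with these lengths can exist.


Sum = 2^(-1) + 2^(-3) + 2^(-4) + 2^(-6)
    = 0.5 + 0.125 + 0.0625 + 0.015625
    = 45/64 = 0.703125
Since 0.703125 <= 1, Kraft's inequality IS satisfied.
A prefix code with these lengths CAN exist.

Kraft sum = 0.703125. Satisfied.


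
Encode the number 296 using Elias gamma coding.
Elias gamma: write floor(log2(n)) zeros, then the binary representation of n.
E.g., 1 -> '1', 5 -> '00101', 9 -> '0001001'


num_bits = floor(log2(296)) + 1 = 9
leading_zeros = num_bits - 1 = 8
binary(296) = 100101000

Elias gamma(296) = '00000000' + '100101000' = 00000000100101000 (17 bits)


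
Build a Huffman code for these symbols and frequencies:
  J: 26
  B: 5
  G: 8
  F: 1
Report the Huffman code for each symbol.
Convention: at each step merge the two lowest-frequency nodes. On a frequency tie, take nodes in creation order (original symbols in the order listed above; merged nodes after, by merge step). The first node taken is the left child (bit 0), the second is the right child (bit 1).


Huffman tree construction:
Step 1: Merge F(1) + B(5) = 6
Step 2: Merge (F+B)(6) + G(8) = 14
Step 3: Merge ((F+B)+G)(14) + J(26) = 40
Read each symbol's code off the tree from the root (left child = 0, right child = 1).

Codes:
  J: 1 (length 1)
  B: 001 (length 3)
  G: 01 (length 2)
  F: 000 (length 3)
Average code length: 60/40 = 1.5000 bits/symbol


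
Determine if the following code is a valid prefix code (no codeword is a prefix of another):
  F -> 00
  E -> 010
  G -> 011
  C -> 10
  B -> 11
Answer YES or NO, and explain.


Checking each pair (does one codeword prefix another?):
  F='00' vs E='010': no prefix
  F='00' vs G='011': no prefix
  F='00' vs C='10': no prefix
  F='00' vs B='11': no prefix
  E='010' vs F='00': no prefix
  E='010' vs G='011': no prefix
  E='010' vs C='10': no prefix
  E='010' vs B='11': no prefix
  G='011' vs F='00': no prefix
  G='011' vs E='010': no prefix
  G='011' vs C='10': no prefix
  G='011' vs B='11': no prefix
  C='10' vs F='00': no prefix
  C='10' vs E='010': no prefix
  C='10' vs G='011': no prefix
  C='10' vs B='11': no prefix
  B='11' vs F='00': no prefix
  B='11' vs E='010': no prefix
  B='11' vs G='011': no prefix
  B='11' vs C='10': no prefix
No violation found over all pairs.

YES -- this is a valid prefix code. No codeword is a prefix of any other codeword.


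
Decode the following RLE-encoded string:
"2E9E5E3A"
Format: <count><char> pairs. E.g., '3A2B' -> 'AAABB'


Expanding each <count><char> pair:
  2E -> 'EE'
  9E -> 'EEEEEEEEE'
  5E -> 'EEEEE'
  3A -> 'AAA'

Decoded = EEEEEEEEEEEEEEEEAAA


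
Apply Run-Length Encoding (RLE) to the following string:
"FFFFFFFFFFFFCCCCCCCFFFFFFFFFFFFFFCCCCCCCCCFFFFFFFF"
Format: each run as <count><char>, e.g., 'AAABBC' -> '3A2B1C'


Scanning runs left to right:
  i=0: run of 'F' x 12 -> '12F'
  i=12: run of 'C' x 7 -> '7C'
  i=19: run of 'F' x 14 -> '14F'
  i=33: run of 'C' x 9 -> '9C'
  i=42: run of 'F' x 8 -> '8F'

RLE = 12F7C14F9C8F


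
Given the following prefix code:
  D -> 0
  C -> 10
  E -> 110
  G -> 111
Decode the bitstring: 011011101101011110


Decoding step by step:
Bits 0 -> D
Bits 110 -> E
Bits 111 -> G
Bits 0 -> D
Bits 110 -> E
Bits 10 -> C
Bits 111 -> G
Bits 10 -> C


Decoded message: DEGDECGC


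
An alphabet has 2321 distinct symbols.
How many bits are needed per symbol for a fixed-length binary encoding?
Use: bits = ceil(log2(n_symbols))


log2(2321) = 11.1805
Bracket: 2^11 = 2048 < 2321 <= 2^12 = 4096
So ceil(log2(2321)) = 12

bits = ceil(log2(2321)) = ceil(11.1805) = 12 bits


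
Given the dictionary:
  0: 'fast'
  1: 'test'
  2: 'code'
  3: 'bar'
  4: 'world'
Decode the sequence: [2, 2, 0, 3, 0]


Look up each index in the dictionary:
  2 -> 'code'
  2 -> 'code'
  0 -> 'fast'
  3 -> 'bar'
  0 -> 'fast'

Decoded: "code code fast bar fast"


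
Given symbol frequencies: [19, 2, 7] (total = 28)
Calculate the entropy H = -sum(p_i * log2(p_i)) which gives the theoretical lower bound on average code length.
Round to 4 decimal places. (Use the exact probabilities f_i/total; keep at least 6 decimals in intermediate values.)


Per-symbol terms -p_i * log2(p_i) with p_i = f_i/28:
  p = 19/28 = 0.678571: log2(p) = -0.559427, -p*log2(p) = 0.379611
  p = 2/28 = 0.071429: log2(p) = -3.807355, -p*log2(p) = 0.271954
  p = 7/28 = 0.250000: log2(p) = -2.000000, -p*log2(p) = 0.500000
H = 0.379611 + 0.271954 + 0.500000 = 1.151565

H = 1.1516 bits/symbol


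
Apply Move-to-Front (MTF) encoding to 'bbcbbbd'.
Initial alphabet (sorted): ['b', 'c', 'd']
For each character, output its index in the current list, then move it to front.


MTF encoding:
'b': index 0 in ['b', 'c', 'd'] -> ['b', 'c', 'd']
'b': index 0 in ['b', 'c', 'd'] -> ['b', 'c', 'd']
'c': index 1 in ['b', 'c', 'd'] -> ['c', 'b', 'd']
'b': index 1 in ['c', 'b', 'd'] -> ['b', 'c', 'd']
'b': index 0 in ['b', 'c', 'd'] -> ['b', 'c', 'd']
'b': index 0 in ['b', 'c', 'd'] -> ['b', 'c', 'd']
'd': index 2 in ['b', 'c', 'd'] -> ['d', 'b', 'c']


Output: [0, 0, 1, 1, 0, 0, 2]


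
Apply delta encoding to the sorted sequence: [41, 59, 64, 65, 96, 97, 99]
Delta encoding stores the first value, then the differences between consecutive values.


First value: 41
Deltas:
  59 - 41 = 18
  64 - 59 = 5
  65 - 64 = 1
  96 - 65 = 31
  97 - 96 = 1
  99 - 97 = 2


Delta encoded: [41, 18, 5, 1, 31, 1, 2]


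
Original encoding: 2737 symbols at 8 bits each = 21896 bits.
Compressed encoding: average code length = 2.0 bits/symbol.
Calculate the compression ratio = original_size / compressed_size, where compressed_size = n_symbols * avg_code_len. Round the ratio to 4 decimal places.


original_size = n_symbols * orig_bits = 2737 * 8 = 21896 bits
compressed_size = n_symbols * avg_code_len = 2737 * 2.0 = 5474.0 bits
ratio = original_size / compressed_size = 21896 / 5474.0 = 4.0

Compression ratio = 4.0


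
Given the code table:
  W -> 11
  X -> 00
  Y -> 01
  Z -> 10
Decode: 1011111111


Decoding:
10 -> Z
11 -> W
11 -> W
11 -> W
11 -> W


Result: ZWWWW


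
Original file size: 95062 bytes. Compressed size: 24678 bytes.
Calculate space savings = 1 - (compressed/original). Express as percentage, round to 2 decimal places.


ratio = compressed/original = 24678/95062 = 0.259599
savings = 1 - ratio = 1 - 0.259599 = 0.740401
as a percentage: 0.740401 * 100 = 74.04%

Space savings = 1 - 24678/95062 = 74.04%


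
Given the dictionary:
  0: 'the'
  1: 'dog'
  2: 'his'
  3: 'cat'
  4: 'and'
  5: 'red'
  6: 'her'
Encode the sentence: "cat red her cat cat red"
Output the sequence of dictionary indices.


Look up each word in the dictionary:
  'cat' -> 3
  'red' -> 5
  'her' -> 6
  'cat' -> 3
  'cat' -> 3
  'red' -> 5

Encoded: [3, 5, 6, 3, 3, 5]


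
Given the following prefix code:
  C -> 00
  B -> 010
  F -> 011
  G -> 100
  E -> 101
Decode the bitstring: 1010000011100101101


Decoding step by step:
Bits 101 -> E
Bits 00 -> C
Bits 00 -> C
Bits 011 -> F
Bits 100 -> G
Bits 101 -> E
Bits 101 -> E


Decoded message: ECCFGEE


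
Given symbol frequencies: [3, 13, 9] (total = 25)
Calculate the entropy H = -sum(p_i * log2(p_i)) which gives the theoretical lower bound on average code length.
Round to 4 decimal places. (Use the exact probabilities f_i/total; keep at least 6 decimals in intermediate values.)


Per-symbol terms -p_i * log2(p_i) with p_i = f_i/25:
  p = 3/25 = 0.120000: log2(p) = -3.058894, -p*log2(p) = 0.367067
  p = 13/25 = 0.520000: log2(p) = -0.943416, -p*log2(p) = 0.490577
  p = 9/25 = 0.360000: log2(p) = -1.473931, -p*log2(p) = 0.530615
H = 0.367067 + 0.490577 + 0.530615 = 1.388259

H = 1.3883 bits/symbol


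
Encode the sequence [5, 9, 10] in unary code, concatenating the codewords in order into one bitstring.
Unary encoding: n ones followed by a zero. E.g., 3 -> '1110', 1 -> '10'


Encode each number as n ones followed by a terminating 0:
  5 -> 111110 (6 bits)
  9 -> 1111111110 (10 bits)
  10 -> 11111111110 (11 bits)
Total length = 6 + 10 + 11 = 27 bits.

Unary([5, 9, 10]) = 111110111111111011111111110 (27 bits)


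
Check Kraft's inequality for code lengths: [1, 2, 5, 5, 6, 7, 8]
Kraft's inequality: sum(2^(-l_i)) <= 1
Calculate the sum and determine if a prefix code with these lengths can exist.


Sum = 2^(-1) + 2^(-2) + 2^(-5) + 2^(-5) + 2^(-6) + 2^(-7) + 2^(-8)
    = 0.5 + 0.25 + 0.03125 + 0.03125 + 0.015625 + 0.0078125 + 0.00390625
    = 215/256 = 0.83984375
Since 0.83984375 <= 1, Kraft's inequality IS satisfied.
A prefix code with these lengths CAN exist.

Kraft sum = 0.83984375. Satisfied.


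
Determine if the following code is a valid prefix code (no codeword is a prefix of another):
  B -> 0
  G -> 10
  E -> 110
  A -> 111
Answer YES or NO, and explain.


Checking each pair (does one codeword prefix another?):
  B='0' vs G='10': no prefix
  B='0' vs E='110': no prefix
  B='0' vs A='111': no prefix
  G='10' vs B='0': no prefix
  G='10' vs E='110': no prefix
  G='10' vs A='111': no prefix
  E='110' vs B='0': no prefix
  E='110' vs G='10': no prefix
  E='110' vs A='111': no prefix
  A='111' vs B='0': no prefix
  A='111' vs G='10': no prefix
  A='111' vs E='110': no prefix
No violation found over all pairs.

YES -- this is a valid prefix code. No codeword is a prefix of any other codeword.


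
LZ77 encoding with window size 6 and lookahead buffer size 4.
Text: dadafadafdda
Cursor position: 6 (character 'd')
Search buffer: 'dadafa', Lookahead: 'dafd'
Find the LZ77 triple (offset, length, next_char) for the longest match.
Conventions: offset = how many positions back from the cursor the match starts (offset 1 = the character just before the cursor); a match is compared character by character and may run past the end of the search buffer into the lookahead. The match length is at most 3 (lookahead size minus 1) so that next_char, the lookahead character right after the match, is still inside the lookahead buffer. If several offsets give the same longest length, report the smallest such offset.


Try each offset into the search buffer:
  offset=1 (pos 5, char 'a'): match length 0
  offset=2 (pos 4, char 'f'): match length 0
  offset=3 (pos 3, char 'a'): match length 0
  offset=4 (pos 2, char 'd'): match length 3
  offset=5 (pos 1, char 'a'): match length 0
  offset=6 (pos 0, char 'd'): match length 2
Longest match has length 3 at offset 4.
next_char = character at position 6 + 3 = 9 -> 'd'

Best match: offset=4, length=3 (matching 'daf' starting at position 2)
LZ77 triple: (4, 3, 'd')


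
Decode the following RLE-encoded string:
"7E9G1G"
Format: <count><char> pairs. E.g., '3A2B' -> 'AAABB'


Expanding each <count><char> pair:
  7E -> 'EEEEEEE'
  9G -> 'GGGGGGGGG'
  1G -> 'G'

Decoded = EEEEEEEGGGGGGGGGG


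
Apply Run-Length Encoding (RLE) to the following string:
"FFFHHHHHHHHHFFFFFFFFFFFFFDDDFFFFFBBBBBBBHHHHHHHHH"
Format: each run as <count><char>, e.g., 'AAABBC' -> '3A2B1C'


Scanning runs left to right:
  i=0: run of 'F' x 3 -> '3F'
  i=3: run of 'H' x 9 -> '9H'
  i=12: run of 'F' x 13 -> '13F'
  i=25: run of 'D' x 3 -> '3D'
  i=28: run of 'F' x 5 -> '5F'
  i=33: run of 'B' x 7 -> '7B'
  i=40: run of 'H' x 9 -> '9H'

RLE = 3F9H13F3D5F7B9H


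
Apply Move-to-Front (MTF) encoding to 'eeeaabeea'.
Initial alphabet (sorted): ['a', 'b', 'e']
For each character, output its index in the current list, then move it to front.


MTF encoding:
'e': index 2 in ['a', 'b', 'e'] -> ['e', 'a', 'b']
'e': index 0 in ['e', 'a', 'b'] -> ['e', 'a', 'b']
'e': index 0 in ['e', 'a', 'b'] -> ['e', 'a', 'b']
'a': index 1 in ['e', 'a', 'b'] -> ['a', 'e', 'b']
'a': index 0 in ['a', 'e', 'b'] -> ['a', 'e', 'b']
'b': index 2 in ['a', 'e', 'b'] -> ['b', 'a', 'e']
'e': index 2 in ['b', 'a', 'e'] -> ['e', 'b', 'a']
'e': index 0 in ['e', 'b', 'a'] -> ['e', 'b', 'a']
'a': index 2 in ['e', 'b', 'a'] -> ['a', 'e', 'b']


Output: [2, 0, 0, 1, 0, 2, 2, 0, 2]


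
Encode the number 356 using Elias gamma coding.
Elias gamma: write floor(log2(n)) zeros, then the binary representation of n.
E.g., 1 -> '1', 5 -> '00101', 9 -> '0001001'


num_bits = floor(log2(356)) + 1 = 9
leading_zeros = num_bits - 1 = 8
binary(356) = 101100100

Elias gamma(356) = '00000000' + '101100100' = 00000000101100100 (17 bits)


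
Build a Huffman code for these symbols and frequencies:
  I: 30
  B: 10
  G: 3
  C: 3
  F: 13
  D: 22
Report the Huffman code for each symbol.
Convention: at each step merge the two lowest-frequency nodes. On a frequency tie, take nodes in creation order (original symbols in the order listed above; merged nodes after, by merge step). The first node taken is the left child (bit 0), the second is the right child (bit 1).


Huffman tree construction:
Step 1: Merge G(3) + C(3) = 6
Step 2: Merge (G+C)(6) + B(10) = 16
Step 3: Merge F(13) + ((G+C)+B)(16) = 29
Step 4: Merge D(22) + (F+((G+C)+B))(29) = 51
Step 5: Merge I(30) + (D+(F+((G+C)+B)))(51) = 81
Read each symbol's code off the tree from the root (left child = 0, right child = 1).

Codes:
  I: 0 (length 1)
  B: 1111 (length 4)
  G: 11100 (length 5)
  C: 11101 (length 5)
  F: 110 (length 3)
  D: 10 (length 2)
Average code length: 183/81 = 2.2593 bits/symbol


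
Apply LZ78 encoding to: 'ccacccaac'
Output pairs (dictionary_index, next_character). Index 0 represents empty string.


LZ78 encoding steps:
Dictionary: {0: ''}
Step 1: w='' (idx 0), next='c' -> output (0, 'c'), add 'c' as idx 1
Step 2: w='c' (idx 1), next='a' -> output (1, 'a'), add 'ca' as idx 2
Step 3: w='c' (idx 1), next='c' -> output (1, 'c'), add 'cc' as idx 3
Step 4: w='ca' (idx 2), next='a' -> output (2, 'a'), add 'caa' as idx 4
Step 5: w='c' (idx 1), end of input -> output (1, '')


Encoded: [(0, 'c'), (1, 'a'), (1, 'c'), (2, 'a'), (1, '')]


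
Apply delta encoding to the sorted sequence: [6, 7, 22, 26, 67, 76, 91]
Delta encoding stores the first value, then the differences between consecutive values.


First value: 6
Deltas:
  7 - 6 = 1
  22 - 7 = 15
  26 - 22 = 4
  67 - 26 = 41
  76 - 67 = 9
  91 - 76 = 15


Delta encoded: [6, 1, 15, 4, 41, 9, 15]


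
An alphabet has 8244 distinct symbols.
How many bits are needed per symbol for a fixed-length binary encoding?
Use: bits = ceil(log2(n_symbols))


log2(8244) = 13.0091
Bracket: 2^13 = 8192 < 8244 <= 2^14 = 16384
So ceil(log2(8244)) = 14

bits = ceil(log2(8244)) = ceil(13.0091) = 14 bits


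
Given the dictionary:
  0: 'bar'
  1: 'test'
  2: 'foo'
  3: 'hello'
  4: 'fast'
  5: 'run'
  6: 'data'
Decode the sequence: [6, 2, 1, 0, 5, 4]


Look up each index in the dictionary:
  6 -> 'data'
  2 -> 'foo'
  1 -> 'test'
  0 -> 'bar'
  5 -> 'run'
  4 -> 'fast'

Decoded: "data foo test bar run fast"


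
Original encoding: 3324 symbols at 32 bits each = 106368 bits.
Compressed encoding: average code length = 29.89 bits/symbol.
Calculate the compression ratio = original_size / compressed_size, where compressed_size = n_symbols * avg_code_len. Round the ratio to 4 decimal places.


original_size = n_symbols * orig_bits = 3324 * 32 = 106368 bits
compressed_size = n_symbols * avg_code_len = 3324 * 29.89 = 99354.36 bits
ratio = original_size / compressed_size = 106368 / 99354.36 = 1.0706

Compression ratio = 1.0706


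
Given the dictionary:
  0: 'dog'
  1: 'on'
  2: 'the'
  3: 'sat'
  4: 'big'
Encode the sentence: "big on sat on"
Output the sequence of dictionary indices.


Look up each word in the dictionary:
  'big' -> 4
  'on' -> 1
  'sat' -> 3
  'on' -> 1

Encoded: [4, 1, 3, 1]


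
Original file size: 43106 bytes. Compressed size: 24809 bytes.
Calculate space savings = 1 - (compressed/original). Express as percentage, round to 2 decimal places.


ratio = compressed/original = 24809/43106 = 0.575535
savings = 1 - ratio = 1 - 0.575535 = 0.424465
as a percentage: 0.424465 * 100 = 42.45%

Space savings = 1 - 24809/43106 = 42.45%


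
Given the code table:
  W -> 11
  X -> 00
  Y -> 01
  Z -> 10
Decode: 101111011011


Decoding:
10 -> Z
11 -> W
11 -> W
01 -> Y
10 -> Z
11 -> W


Result: ZWWYZW


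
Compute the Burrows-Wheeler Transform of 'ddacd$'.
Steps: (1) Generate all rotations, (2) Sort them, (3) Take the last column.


Rotations (sorted):
  0: $ddacd -> last char: d
  1: acd$dd -> last char: d
  2: cd$dda -> last char: a
  3: d$ddac -> last char: c
  4: dacd$d -> last char: d
  5: ddacd$ -> last char: $


BWT = ddacd$


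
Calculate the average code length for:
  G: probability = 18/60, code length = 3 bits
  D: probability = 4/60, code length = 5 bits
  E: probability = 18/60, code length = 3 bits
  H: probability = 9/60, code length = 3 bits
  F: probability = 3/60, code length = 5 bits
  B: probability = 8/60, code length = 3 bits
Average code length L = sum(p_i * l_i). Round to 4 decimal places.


Weighted contributions p_i * l_i:
  G: (18/60) * 3 = 54/60
  D: (4/60) * 5 = 20/60
  E: (18/60) * 3 = 54/60
  H: (9/60) * 3 = 27/60
  F: (3/60) * 5 = 15/60
  B: (8/60) * 3 = 24/60
Sum = (54 + 20 + 54 + 27 + 15 + 24)/60 = 194/60

L = 194/60 = 3.2333 bits/symbol


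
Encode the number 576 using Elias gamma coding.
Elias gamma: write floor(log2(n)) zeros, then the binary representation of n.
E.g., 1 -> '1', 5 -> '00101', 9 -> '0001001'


num_bits = floor(log2(576)) + 1 = 10
leading_zeros = num_bits - 1 = 9
binary(576) = 1001000000

Elias gamma(576) = '000000000' + '1001000000' = 0000000001001000000 (19 bits)


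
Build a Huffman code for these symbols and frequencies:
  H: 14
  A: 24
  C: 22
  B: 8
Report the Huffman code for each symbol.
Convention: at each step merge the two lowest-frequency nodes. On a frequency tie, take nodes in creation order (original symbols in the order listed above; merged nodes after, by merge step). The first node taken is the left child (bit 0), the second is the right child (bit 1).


Huffman tree construction:
Step 1: Merge B(8) + H(14) = 22
Step 2: Merge C(22) + (B+H)(22) = 44
Step 3: Merge A(24) + (C+(B+H))(44) = 68
Read each symbol's code off the tree from the root (left child = 0, right child = 1).

Codes:
  H: 111 (length 3)
  A: 0 (length 1)
  C: 10 (length 2)
  B: 110 (length 3)
Average code length: 134/68 = 1.9706 bits/symbol


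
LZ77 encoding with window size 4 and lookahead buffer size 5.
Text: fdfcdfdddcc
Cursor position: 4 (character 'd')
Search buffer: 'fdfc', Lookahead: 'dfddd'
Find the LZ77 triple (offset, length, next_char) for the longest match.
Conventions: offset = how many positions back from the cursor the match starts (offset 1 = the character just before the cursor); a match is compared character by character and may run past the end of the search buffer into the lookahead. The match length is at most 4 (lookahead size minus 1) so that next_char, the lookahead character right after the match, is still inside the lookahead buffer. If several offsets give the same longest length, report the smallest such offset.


Try each offset into the search buffer:
  offset=1 (pos 3, char 'c'): match length 0
  offset=2 (pos 2, char 'f'): match length 0
  offset=3 (pos 1, char 'd'): match length 2
  offset=4 (pos 0, char 'f'): match length 0
Longest match has length 2 at offset 3.
next_char = character at position 4 + 2 = 6 -> 'd'

Best match: offset=3, length=2 (matching 'df' starting at position 1)
LZ77 triple: (3, 2, 'd')


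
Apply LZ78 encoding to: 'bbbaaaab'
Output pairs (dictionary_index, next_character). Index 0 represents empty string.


LZ78 encoding steps:
Dictionary: {0: ''}
Step 1: w='' (idx 0), next='b' -> output (0, 'b'), add 'b' as idx 1
Step 2: w='b' (idx 1), next='b' -> output (1, 'b'), add 'bb' as idx 2
Step 3: w='' (idx 0), next='a' -> output (0, 'a'), add 'a' as idx 3
Step 4: w='a' (idx 3), next='a' -> output (3, 'a'), add 'aa' as idx 4
Step 5: w='a' (idx 3), next='b' -> output (3, 'b'), add 'ab' as idx 5


Encoded: [(0, 'b'), (1, 'b'), (0, 'a'), (3, 'a'), (3, 'b')]


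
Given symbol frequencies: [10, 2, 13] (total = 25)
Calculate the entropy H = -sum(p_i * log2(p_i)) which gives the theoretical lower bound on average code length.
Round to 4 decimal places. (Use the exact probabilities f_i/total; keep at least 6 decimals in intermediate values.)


Per-symbol terms -p_i * log2(p_i) with p_i = f_i/25:
  p = 10/25 = 0.400000: log2(p) = -1.321928, -p*log2(p) = 0.528771
  p = 2/25 = 0.080000: log2(p) = -3.643856, -p*log2(p) = 0.291508
  p = 13/25 = 0.520000: log2(p) = -0.943416, -p*log2(p) = 0.490577
H = 0.528771 + 0.291508 + 0.490577 = 1.310856

H = 1.3109 bits/symbol


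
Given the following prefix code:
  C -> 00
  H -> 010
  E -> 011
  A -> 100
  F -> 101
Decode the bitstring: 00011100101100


Decoding step by step:
Bits 00 -> C
Bits 011 -> E
Bits 100 -> A
Bits 101 -> F
Bits 100 -> A


Decoded message: CEAFA


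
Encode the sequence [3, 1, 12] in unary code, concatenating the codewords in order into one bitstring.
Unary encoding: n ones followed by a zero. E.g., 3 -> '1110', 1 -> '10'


Encode each number as n ones followed by a terminating 0:
  3 -> 1110 (4 bits)
  1 -> 10 (2 bits)
  12 -> 1111111111110 (13 bits)
Total length = 4 + 2 + 13 = 19 bits.

Unary([3, 1, 12]) = 1110101111111111110 (19 bits)


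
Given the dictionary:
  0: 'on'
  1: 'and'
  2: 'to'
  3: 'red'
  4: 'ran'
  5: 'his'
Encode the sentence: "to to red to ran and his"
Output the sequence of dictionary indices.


Look up each word in the dictionary:
  'to' -> 2
  'to' -> 2
  'red' -> 3
  'to' -> 2
  'ran' -> 4
  'and' -> 1
  'his' -> 5

Encoded: [2, 2, 3, 2, 4, 1, 5]


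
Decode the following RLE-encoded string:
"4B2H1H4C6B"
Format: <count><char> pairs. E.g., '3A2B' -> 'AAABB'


Expanding each <count><char> pair:
  4B -> 'BBBB'
  2H -> 'HH'
  1H -> 'H'
  4C -> 'CCCC'
  6B -> 'BBBBBB'

Decoded = BBBBHHHCCCCBBBBBB


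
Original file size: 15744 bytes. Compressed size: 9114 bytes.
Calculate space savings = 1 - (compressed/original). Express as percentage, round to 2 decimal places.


ratio = compressed/original = 9114/15744 = 0.578887
savings = 1 - ratio = 1 - 0.578887 = 0.421113
as a percentage: 0.421113 * 100 = 42.11%

Space savings = 1 - 9114/15744 = 42.11%


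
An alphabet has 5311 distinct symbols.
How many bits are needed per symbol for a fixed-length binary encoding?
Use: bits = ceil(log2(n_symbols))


log2(5311) = 12.3748
Bracket: 2^12 = 4096 < 5311 <= 2^13 = 8192
So ceil(log2(5311)) = 13

bits = ceil(log2(5311)) = ceil(12.3748) = 13 bits


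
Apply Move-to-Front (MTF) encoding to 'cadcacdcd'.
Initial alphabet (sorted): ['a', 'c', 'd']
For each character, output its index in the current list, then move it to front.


MTF encoding:
'c': index 1 in ['a', 'c', 'd'] -> ['c', 'a', 'd']
'a': index 1 in ['c', 'a', 'd'] -> ['a', 'c', 'd']
'd': index 2 in ['a', 'c', 'd'] -> ['d', 'a', 'c']
'c': index 2 in ['d', 'a', 'c'] -> ['c', 'd', 'a']
'a': index 2 in ['c', 'd', 'a'] -> ['a', 'c', 'd']
'c': index 1 in ['a', 'c', 'd'] -> ['c', 'a', 'd']
'd': index 2 in ['c', 'a', 'd'] -> ['d', 'c', 'a']
'c': index 1 in ['d', 'c', 'a'] -> ['c', 'd', 'a']
'd': index 1 in ['c', 'd', 'a'] -> ['d', 'c', 'a']


Output: [1, 1, 2, 2, 2, 1, 2, 1, 1]


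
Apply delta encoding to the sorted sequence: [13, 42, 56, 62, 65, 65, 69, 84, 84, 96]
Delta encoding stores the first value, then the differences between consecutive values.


First value: 13
Deltas:
  42 - 13 = 29
  56 - 42 = 14
  62 - 56 = 6
  65 - 62 = 3
  65 - 65 = 0
  69 - 65 = 4
  84 - 69 = 15
  84 - 84 = 0
  96 - 84 = 12


Delta encoded: [13, 29, 14, 6, 3, 0, 4, 15, 0, 12]


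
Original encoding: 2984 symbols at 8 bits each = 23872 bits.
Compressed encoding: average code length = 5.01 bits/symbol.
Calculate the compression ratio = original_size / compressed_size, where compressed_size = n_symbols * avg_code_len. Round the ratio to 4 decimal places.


original_size = n_symbols * orig_bits = 2984 * 8 = 23872 bits
compressed_size = n_symbols * avg_code_len = 2984 * 5.01 = 14949.84 bits
ratio = original_size / compressed_size = 23872 / 14949.84 = 1.5968

Compression ratio = 1.5968


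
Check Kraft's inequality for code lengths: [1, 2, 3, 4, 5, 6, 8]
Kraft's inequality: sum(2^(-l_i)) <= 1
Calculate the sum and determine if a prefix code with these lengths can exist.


Sum = 2^(-1) + 2^(-2) + 2^(-3) + 2^(-4) + 2^(-5) + 2^(-6) + 2^(-8)
    = 0.5 + 0.25 + 0.125 + 0.0625 + 0.03125 + 0.015625 + 0.00390625
    = 253/256 = 0.98828125
Since 0.98828125 <= 1, Kraft's inequality IS satisfied.
A prefix code with these lengths CAN exist.

Kraft sum = 0.98828125. Satisfied.


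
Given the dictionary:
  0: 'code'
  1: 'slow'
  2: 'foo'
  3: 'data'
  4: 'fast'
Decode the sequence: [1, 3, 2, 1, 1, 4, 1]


Look up each index in the dictionary:
  1 -> 'slow'
  3 -> 'data'
  2 -> 'foo'
  1 -> 'slow'
  1 -> 'slow'
  4 -> 'fast'
  1 -> 'slow'

Decoded: "slow data foo slow slow fast slow"


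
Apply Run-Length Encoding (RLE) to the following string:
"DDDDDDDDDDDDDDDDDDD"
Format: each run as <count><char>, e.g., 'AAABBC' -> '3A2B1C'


Scanning runs left to right:
  i=0: run of 'D' x 19 -> '19D'

RLE = 19D


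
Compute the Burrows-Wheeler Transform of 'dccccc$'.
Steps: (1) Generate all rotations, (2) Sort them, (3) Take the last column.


Rotations (sorted):
  0: $dccccc -> last char: c
  1: c$dcccc -> last char: c
  2: cc$dccc -> last char: c
  3: ccc$dcc -> last char: c
  4: cccc$dc -> last char: c
  5: ccccc$d -> last char: d
  6: dccccc$ -> last char: $


BWT = cccccd$


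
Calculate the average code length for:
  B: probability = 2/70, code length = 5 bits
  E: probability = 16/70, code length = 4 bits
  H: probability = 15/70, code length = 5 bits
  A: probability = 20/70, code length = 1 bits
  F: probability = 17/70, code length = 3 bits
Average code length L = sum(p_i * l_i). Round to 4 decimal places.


Weighted contributions p_i * l_i:
  B: (2/70) * 5 = 10/70
  E: (16/70) * 4 = 64/70
  H: (15/70) * 5 = 75/70
  A: (20/70) * 1 = 20/70
  F: (17/70) * 3 = 51/70
Sum = (10 + 64 + 75 + 20 + 51)/70 = 220/70

L = 220/70 = 3.1429 bits/symbol


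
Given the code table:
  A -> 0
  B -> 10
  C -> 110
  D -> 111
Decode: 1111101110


Decoding:
111 -> D
110 -> C
111 -> D
0 -> A


Result: DCDA


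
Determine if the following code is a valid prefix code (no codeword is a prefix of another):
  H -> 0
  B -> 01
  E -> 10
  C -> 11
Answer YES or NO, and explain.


Checking each pair (does one codeword prefix another?):
  H='0' vs B='01': prefix -- VIOLATION

NO -- this is NOT a valid prefix code. H (0) is a prefix of B (01).


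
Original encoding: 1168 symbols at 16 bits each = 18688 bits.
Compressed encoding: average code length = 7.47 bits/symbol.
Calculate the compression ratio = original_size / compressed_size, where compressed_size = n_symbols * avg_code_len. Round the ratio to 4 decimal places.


original_size = n_symbols * orig_bits = 1168 * 16 = 18688 bits
compressed_size = n_symbols * avg_code_len = 1168 * 7.47 = 8724.96 bits
ratio = original_size / compressed_size = 18688 / 8724.96 = 2.1419

Compression ratio = 2.1419


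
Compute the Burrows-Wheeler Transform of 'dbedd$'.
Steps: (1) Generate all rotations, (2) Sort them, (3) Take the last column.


Rotations (sorted):
  0: $dbedd -> last char: d
  1: bedd$d -> last char: d
  2: d$dbed -> last char: d
  3: dbedd$ -> last char: $
  4: dd$dbe -> last char: e
  5: edd$db -> last char: b


BWT = ddd$eb


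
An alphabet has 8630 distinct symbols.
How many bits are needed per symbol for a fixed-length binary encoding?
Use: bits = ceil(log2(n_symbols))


log2(8630) = 13.0751
Bracket: 2^13 = 8192 < 8630 <= 2^14 = 16384
So ceil(log2(8630)) = 14

bits = ceil(log2(8630)) = ceil(13.0751) = 14 bits


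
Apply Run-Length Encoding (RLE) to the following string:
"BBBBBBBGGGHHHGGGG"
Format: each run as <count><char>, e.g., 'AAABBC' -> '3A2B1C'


Scanning runs left to right:
  i=0: run of 'B' x 7 -> '7B'
  i=7: run of 'G' x 3 -> '3G'
  i=10: run of 'H' x 3 -> '3H'
  i=13: run of 'G' x 4 -> '4G'

RLE = 7B3G3H4G


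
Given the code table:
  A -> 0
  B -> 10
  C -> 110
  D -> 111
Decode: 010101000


Decoding:
0 -> A
10 -> B
10 -> B
10 -> B
0 -> A
0 -> A


Result: ABBBAA


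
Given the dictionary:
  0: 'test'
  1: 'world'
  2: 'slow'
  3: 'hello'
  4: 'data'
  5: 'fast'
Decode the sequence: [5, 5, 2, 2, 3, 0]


Look up each index in the dictionary:
  5 -> 'fast'
  5 -> 'fast'
  2 -> 'slow'
  2 -> 'slow'
  3 -> 'hello'
  0 -> 'test'

Decoded: "fast fast slow slow hello test"


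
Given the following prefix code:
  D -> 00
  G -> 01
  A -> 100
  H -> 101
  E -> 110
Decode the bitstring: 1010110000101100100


Decoding step by step:
Bits 101 -> H
Bits 01 -> G
Bits 100 -> A
Bits 00 -> D
Bits 101 -> H
Bits 100 -> A
Bits 100 -> A


Decoded message: HGADHAA


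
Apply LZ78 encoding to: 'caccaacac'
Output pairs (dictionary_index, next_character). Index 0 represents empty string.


LZ78 encoding steps:
Dictionary: {0: ''}
Step 1: w='' (idx 0), next='c' -> output (0, 'c'), add 'c' as idx 1
Step 2: w='' (idx 0), next='a' -> output (0, 'a'), add 'a' as idx 2
Step 3: w='c' (idx 1), next='c' -> output (1, 'c'), add 'cc' as idx 3
Step 4: w='a' (idx 2), next='a' -> output (2, 'a'), add 'aa' as idx 4
Step 5: w='c' (idx 1), next='a' -> output (1, 'a'), add 'ca' as idx 5
Step 6: w='c' (idx 1), end of input -> output (1, '')


Encoded: [(0, 'c'), (0, 'a'), (1, 'c'), (2, 'a'), (1, 'a'), (1, '')]


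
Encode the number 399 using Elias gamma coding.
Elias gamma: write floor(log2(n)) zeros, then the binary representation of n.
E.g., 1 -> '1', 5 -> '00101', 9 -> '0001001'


num_bits = floor(log2(399)) + 1 = 9
leading_zeros = num_bits - 1 = 8
binary(399) = 110001111

Elias gamma(399) = '00000000' + '110001111' = 00000000110001111 (17 bits)


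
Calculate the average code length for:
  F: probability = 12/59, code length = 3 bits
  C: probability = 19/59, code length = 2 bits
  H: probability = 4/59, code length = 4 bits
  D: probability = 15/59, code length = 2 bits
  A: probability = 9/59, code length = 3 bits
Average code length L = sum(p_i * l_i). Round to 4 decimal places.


Weighted contributions p_i * l_i:
  F: (12/59) * 3 = 36/59
  C: (19/59) * 2 = 38/59
  H: (4/59) * 4 = 16/59
  D: (15/59) * 2 = 30/59
  A: (9/59) * 3 = 27/59
Sum = (36 + 38 + 16 + 30 + 27)/59 = 147/59

L = 147/59 = 2.4915 bits/symbol


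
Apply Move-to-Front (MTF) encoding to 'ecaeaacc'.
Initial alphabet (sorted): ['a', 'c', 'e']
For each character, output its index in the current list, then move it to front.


MTF encoding:
'e': index 2 in ['a', 'c', 'e'] -> ['e', 'a', 'c']
'c': index 2 in ['e', 'a', 'c'] -> ['c', 'e', 'a']
'a': index 2 in ['c', 'e', 'a'] -> ['a', 'c', 'e']
'e': index 2 in ['a', 'c', 'e'] -> ['e', 'a', 'c']
'a': index 1 in ['e', 'a', 'c'] -> ['a', 'e', 'c']
'a': index 0 in ['a', 'e', 'c'] -> ['a', 'e', 'c']
'c': index 2 in ['a', 'e', 'c'] -> ['c', 'a', 'e']
'c': index 0 in ['c', 'a', 'e'] -> ['c', 'a', 'e']


Output: [2, 2, 2, 2, 1, 0, 2, 0]


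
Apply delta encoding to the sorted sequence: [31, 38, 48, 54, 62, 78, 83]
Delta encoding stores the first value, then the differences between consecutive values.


First value: 31
Deltas:
  38 - 31 = 7
  48 - 38 = 10
  54 - 48 = 6
  62 - 54 = 8
  78 - 62 = 16
  83 - 78 = 5


Delta encoded: [31, 7, 10, 6, 8, 16, 5]


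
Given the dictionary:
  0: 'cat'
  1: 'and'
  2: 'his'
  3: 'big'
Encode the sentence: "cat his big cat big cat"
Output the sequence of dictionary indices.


Look up each word in the dictionary:
  'cat' -> 0
  'his' -> 2
  'big' -> 3
  'cat' -> 0
  'big' -> 3
  'cat' -> 0

Encoded: [0, 2, 3, 0, 3, 0]


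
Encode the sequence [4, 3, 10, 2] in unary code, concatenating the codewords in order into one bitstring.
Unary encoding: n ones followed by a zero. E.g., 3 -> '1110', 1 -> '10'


Encode each number as n ones followed by a terminating 0:
  4 -> 11110 (5 bits)
  3 -> 1110 (4 bits)
  10 -> 11111111110 (11 bits)
  2 -> 110 (3 bits)
Total length = 5 + 4 + 11 + 3 = 23 bits.

Unary([4, 3, 10, 2]) = 11110111011111111110110 (23 bits)


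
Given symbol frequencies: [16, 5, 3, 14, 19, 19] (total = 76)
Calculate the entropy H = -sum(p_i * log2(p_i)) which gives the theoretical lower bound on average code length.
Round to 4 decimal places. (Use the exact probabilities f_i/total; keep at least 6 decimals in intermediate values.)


Per-symbol terms -p_i * log2(p_i) with p_i = f_i/76:
  p = 16/76 = 0.210526: log2(p) = -2.247928, -p*log2(p) = 0.473248
  p = 5/76 = 0.065789: log2(p) = -3.925999, -p*log2(p) = 0.258289
  p = 3/76 = 0.039474: log2(p) = -4.662965, -p*log2(p) = 0.184064
  p = 14/76 = 0.184211: log2(p) = -2.440573, -p*log2(p) = 0.449579
  p = 19/76 = 0.250000: log2(p) = -2.000000, -p*log2(p) = 0.500000
  p = 19/76 = 0.250000: log2(p) = -2.000000, -p*log2(p) = 0.500000
H = 0.473248 + 0.258289 + 0.184064 + 0.449579 + 0.500000 + 0.500000 = 2.365180

H = 2.3652 bits/symbol


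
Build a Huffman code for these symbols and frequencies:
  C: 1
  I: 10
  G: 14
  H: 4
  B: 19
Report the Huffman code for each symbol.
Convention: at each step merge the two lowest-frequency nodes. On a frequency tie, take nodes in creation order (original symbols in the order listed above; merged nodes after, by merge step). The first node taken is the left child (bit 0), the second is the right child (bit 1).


Huffman tree construction:
Step 1: Merge C(1) + H(4) = 5
Step 2: Merge (C+H)(5) + I(10) = 15
Step 3: Merge G(14) + ((C+H)+I)(15) = 29
Step 4: Merge B(19) + (G+((C+H)+I))(29) = 48
Read each symbol's code off the tree from the root (left child = 0, right child = 1).

Codes:
  C: 1100 (length 4)
  I: 111 (length 3)
  G: 10 (length 2)
  H: 1101 (length 4)
  B: 0 (length 1)
Average code length: 97/48 = 2.0208 bits/symbol


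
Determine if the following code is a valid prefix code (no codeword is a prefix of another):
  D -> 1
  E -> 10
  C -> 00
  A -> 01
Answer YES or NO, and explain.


Checking each pair (does one codeword prefix another?):
  D='1' vs E='10': prefix -- VIOLATION

NO -- this is NOT a valid prefix code. D (1) is a prefix of E (10).


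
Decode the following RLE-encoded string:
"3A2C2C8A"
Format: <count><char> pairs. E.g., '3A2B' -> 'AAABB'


Expanding each <count><char> pair:
  3A -> 'AAA'
  2C -> 'CC'
  2C -> 'CC'
  8A -> 'AAAAAAAA'

Decoded = AAACCCCAAAAAAAA


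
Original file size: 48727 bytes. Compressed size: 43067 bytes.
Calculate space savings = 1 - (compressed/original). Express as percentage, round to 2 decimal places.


ratio = compressed/original = 43067/48727 = 0.883843
savings = 1 - ratio = 1 - 0.883843 = 0.116157
as a percentage: 0.116157 * 100 = 11.62%

Space savings = 1 - 43067/48727 = 11.62%


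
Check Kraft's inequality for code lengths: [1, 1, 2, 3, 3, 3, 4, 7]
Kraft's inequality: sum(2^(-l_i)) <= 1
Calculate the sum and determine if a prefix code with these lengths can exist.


Sum = 2^(-1) + 2^(-1) + 2^(-2) + 2^(-3) + 2^(-3) + 2^(-3) + 2^(-4) + 2^(-7)
    = 0.5 + 0.5 + 0.25 + 0.125 + 0.125 + 0.125 + 0.0625 + 0.0078125
    = 217/128 = 1.6953125
Since 1.6953125 > 1, Kraft's inequality is NOT satisfied.
A prefix code with these lengths CANNOT exist.

Kraft sum = 1.6953125. Not satisfied.


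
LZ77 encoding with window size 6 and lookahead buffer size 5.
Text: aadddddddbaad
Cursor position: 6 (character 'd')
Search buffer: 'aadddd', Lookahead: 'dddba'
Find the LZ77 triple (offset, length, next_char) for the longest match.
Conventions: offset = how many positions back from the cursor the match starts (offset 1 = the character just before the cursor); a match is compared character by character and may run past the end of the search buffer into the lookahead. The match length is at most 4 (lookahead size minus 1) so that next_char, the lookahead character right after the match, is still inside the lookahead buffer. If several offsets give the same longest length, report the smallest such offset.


Try each offset into the search buffer:
  offset=1 (pos 5, char 'd'): match length 3
  offset=2 (pos 4, char 'd'): match length 3
  offset=3 (pos 3, char 'd'): match length 3
  offset=4 (pos 2, char 'd'): match length 3
  offset=5 (pos 1, char 'a'): match length 0
  offset=6 (pos 0, char 'a'): match length 0
Longest match has length 3, found at offsets 1, 2, 3, 4; take the smallest, offset 1.
next_char = character at position 6 + 3 = 9 -> 'b'

Best match: offset=1, length=3 (matching 'ddd' starting at position 5)
LZ77 triple: (1, 3, 'b')


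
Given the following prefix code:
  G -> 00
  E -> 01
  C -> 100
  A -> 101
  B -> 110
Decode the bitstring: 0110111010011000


Decoding step by step:
Bits 01 -> E
Bits 101 -> A
Bits 110 -> B
Bits 100 -> C
Bits 110 -> B
Bits 00 -> G


Decoded message: EABCBG


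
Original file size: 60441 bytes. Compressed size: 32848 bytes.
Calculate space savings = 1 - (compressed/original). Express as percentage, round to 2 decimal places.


ratio = compressed/original = 32848/60441 = 0.543472
savings = 1 - ratio = 1 - 0.543472 = 0.456528
as a percentage: 0.456528 * 100 = 45.65%

Space savings = 1 - 32848/60441 = 45.65%


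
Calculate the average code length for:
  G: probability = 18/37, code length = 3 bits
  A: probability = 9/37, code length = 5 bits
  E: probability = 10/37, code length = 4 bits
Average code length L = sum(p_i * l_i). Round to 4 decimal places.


Weighted contributions p_i * l_i:
  G: (18/37) * 3 = 54/37
  A: (9/37) * 5 = 45/37
  E: (10/37) * 4 = 40/37
Sum = (54 + 45 + 40)/37 = 139/37

L = 139/37 = 3.7568 bits/symbol


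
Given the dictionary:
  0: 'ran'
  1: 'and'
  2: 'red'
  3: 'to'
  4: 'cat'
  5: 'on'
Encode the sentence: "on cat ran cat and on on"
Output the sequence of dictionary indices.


Look up each word in the dictionary:
  'on' -> 5
  'cat' -> 4
  'ran' -> 0
  'cat' -> 4
  'and' -> 1
  'on' -> 5
  'on' -> 5

Encoded: [5, 4, 0, 4, 1, 5, 5]


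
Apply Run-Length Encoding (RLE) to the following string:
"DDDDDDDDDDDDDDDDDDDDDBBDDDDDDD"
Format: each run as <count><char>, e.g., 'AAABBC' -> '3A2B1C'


Scanning runs left to right:
  i=0: run of 'D' x 21 -> '21D'
  i=21: run of 'B' x 2 -> '2B'
  i=23: run of 'D' x 7 -> '7D'

RLE = 21D2B7D


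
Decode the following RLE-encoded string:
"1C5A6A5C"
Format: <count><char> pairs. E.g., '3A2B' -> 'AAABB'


Expanding each <count><char> pair:
  1C -> 'C'
  5A -> 'AAAAA'
  6A -> 'AAAAAA'
  5C -> 'CCCCC'

Decoded = CAAAAAAAAAAACCCCC


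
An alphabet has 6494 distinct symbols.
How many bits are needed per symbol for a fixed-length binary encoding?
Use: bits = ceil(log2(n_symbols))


log2(6494) = 12.6649
Bracket: 2^12 = 4096 < 6494 <= 2^13 = 8192
So ceil(log2(6494)) = 13

bits = ceil(log2(6494)) = ceil(12.6649) = 13 bits


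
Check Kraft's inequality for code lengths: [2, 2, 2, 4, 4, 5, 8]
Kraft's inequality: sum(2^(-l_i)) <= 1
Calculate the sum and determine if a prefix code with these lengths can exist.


Sum = 2^(-2) + 2^(-2) + 2^(-2) + 2^(-4) + 2^(-4) + 2^(-5) + 2^(-8)
    = 0.25 + 0.25 + 0.25 + 0.0625 + 0.0625 + 0.03125 + 0.00390625
    = 233/256 = 0.91015625
Since 0.91015625 <= 1, Kraft's inequality IS satisfied.
A prefix code with these lengths CAN exist.

Kraft sum = 0.91015625. Satisfied.


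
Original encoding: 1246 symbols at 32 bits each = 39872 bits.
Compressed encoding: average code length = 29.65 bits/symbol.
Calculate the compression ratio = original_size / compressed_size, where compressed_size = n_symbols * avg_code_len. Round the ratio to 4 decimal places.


original_size = n_symbols * orig_bits = 1246 * 32 = 39872 bits
compressed_size = n_symbols * avg_code_len = 1246 * 29.65 = 36943.9 bits
ratio = original_size / compressed_size = 39872 / 36943.9 = 1.0793

Compression ratio = 1.0793


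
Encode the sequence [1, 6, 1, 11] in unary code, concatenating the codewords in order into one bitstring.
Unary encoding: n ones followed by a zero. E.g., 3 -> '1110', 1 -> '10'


Encode each number as n ones followed by a terminating 0:
  1 -> 10 (2 bits)
  6 -> 1111110 (7 bits)
  1 -> 10 (2 bits)
  11 -> 111111111110 (12 bits)
Total length = 2 + 7 + 2 + 12 = 23 bits.

Unary([1, 6, 1, 11]) = 10111111010111111111110 (23 bits)
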